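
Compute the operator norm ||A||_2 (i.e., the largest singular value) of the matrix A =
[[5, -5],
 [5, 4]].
||A||_2 = sqrt((91 + sqrt(181))/2) ≈ 7.2268 (= sqrt(largest eigenvalue of A^T A))

||A||_2 = sigma_max(A) = sqrt(lambda_max(A^T A)). Form the symmetric matrix M = A^T A =
[[50, -5],
 [-5, 41]].
Its characteristic polynomial (trace, determinant of M give the coefficients) is
  p(λ) = det(λ I - M) = λ^2 - 91λ + 2025.
For λ^2 - 91λ + 2025 the discriminant is 181. It is nonnegative but not a perfect square, so the roots are real and irrational: λ = (91 ± sqrt(181))/2 ≈ 52.2268, 38.7732.
So the eigenvalues of A^T A are ≈ 38.7732, 52.2268 (all ≥ 0, as they must be for A^T A). The largest is λ_max = (91 + sqrt(181))/2 ≈ 52.2268, hence ||A||_2 = sqrt(λ_max) = sqrt((91 + sqrt(181))/2) ≈ 7.2268.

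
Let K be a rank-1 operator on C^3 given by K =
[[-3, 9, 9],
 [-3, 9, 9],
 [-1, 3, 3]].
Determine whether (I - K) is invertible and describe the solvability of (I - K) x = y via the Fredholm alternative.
(I - K) is invertible (det(I - K) = -8 ≠ 0), so for every y in C^3 the equation (I - K) x = y has a unique solution.

K has rank 1, so it is an outer product K = u v^T: every row of K is a multiple of one row vector. Reading off the entries, u = (-3, -3, -1) and v = (1, -3, -3) (row i of K equals u_i·v^T). A rank-one matrix u v^T satisfies K u = u (v·u) and kills the (2)-dimensional subspace v^⊥, so its characteristic polynomial is lambda^2 (lambda - v·u) with v·u = tr K = 9. Hence the eigenvalues of I - K are 1 (multiplicity 2) and 1 - (9) = -8, so det(I - K) = -8. (Direct check: I - K =
[[4, -9, -9],
 [3, -8, -9],
 [1, -3, -2]]
has determinant -8.) The finite-dimensional Fredholm alternative says: either (I - K) is invertible, or ker(I - K) ≠ {0} and then range(I - K) = ker((I - K)^*)^⊥, with dim ker(I - K) = dim ker((I - K)^*). Since det(I - K) ≠ 0, 1 is not an eigenvalue of K and ker(I - K) = {0}, so we are in the first case: for every y there is a unique x = (I - K)^(-1) y. Explicitly, by the Sherman–Morrison formula, (I - u v^T)^(-1) = I + u v^T/(1 - v·u), i.e. (I - K)^(-1) = I + K/(-8).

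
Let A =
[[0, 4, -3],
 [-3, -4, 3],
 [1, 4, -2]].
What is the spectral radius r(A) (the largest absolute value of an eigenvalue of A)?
r(A) ≈ 4.0058

The eigenvalues of A are the roots of its characteristic polynomial. With M = A (coefficients from the trace, the sum of principal 2x2 minors, and det A):
  p(λ) = det(λ I - M) = λ^3 + 6λ^2 + 11λ - 12.
No integer candidate from the rational root theorem (±divisors of 12) is a root, so the roots are irrational. The cubic discriminant is Δ = -8744 < 0, so there is one real root and a complex-conjugate pair. p(0) = -12 and p(1) = 6 have opposite signs, so a root lies in (0, 1); Newton's method refines it to λ ≈ 0.7478. Dividing out (λ - (0.7478)) leaves approximately λ^2 + 6.7478λ + 16.0463. For λ^2 + 6.7478λ + 16.0463 the discriminant is -18.6518. It is negative, so the remaining roots are the complex-conjugate pair λ ≈ -3.3739 ± 2.1594i. Their product equals the constant term, so |λ|^2 ≈ 16.0463 and |λ| ≈ 4.0058.
Thus the eigenvalues (to 4 decimals) are 0.7478 (modulus 0.7478); -3.3739 ± 2.1594i (modulus 4.0058). The spectral radius is the largest modulus: r(A) ≈ 4.0058. (Cross-check: r(A) ≤ ||A||_2 ≈ 8.6782; equality holds whenever A is normal, though it can also hold for some non-normal A.)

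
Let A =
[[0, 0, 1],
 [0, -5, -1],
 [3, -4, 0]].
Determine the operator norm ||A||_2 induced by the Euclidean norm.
||A||_2 ≈ 6.7467 (= sqrt(largest eigenvalue of A^T A))

||A||_2 = sigma_max(A) = sqrt(lambda_max(A^T A)). Form the symmetric matrix M = A^T A =
[[9, -12, 0],
 [-12, 41, 5],
 [0, 5, 2]].
Its characteristic polynomial (trace, sum of principal 2x2 minors, determinant of M give the coefficients) is
  p(λ) = det(λ I - M) = λ^3 - 52λ^2 + 300λ - 225.
No integer candidate from the rational root theorem (±divisors of 225) is a root, so the roots are irrational. The cubic discriminant is Δ = 70625925 > 0, so there are three distinct real roots. p(0) = -225 and p(1) = 24 have opposite signs, so a root lies in (0, 1); Newton's method refines it to λ ≈ 0.8828. p(5) = 100 and p(6) = -81 have opposite signs, so a root lies in (5, 6); Newton's method refines it to λ ≈ 5.5994. p(45) = -900 and p(46) = 879 have opposite signs, so a root lies in (45, 46); Newton's method refines it to λ ≈ 45.5178. Check (Vieta): the three roots sum to 52, matching tr M = 52.
So the eigenvalues of A^T A are ≈ 0.8828, 5.5994, 45.5178 (all ≥ 0, as they must be for A^T A). The largest is λ_max ≈ 45.5178, hence ||A||_2 = sqrt(λ_max) ≈ 6.7467.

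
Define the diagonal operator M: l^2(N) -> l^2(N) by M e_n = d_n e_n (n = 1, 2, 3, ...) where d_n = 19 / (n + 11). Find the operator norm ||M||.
||M|| = 19/12 (attained at n = 1)

For M diagonal, ||M|| = sup_n |d_n| = sup_n 19/(n + 11). This is positive and strictly decreasing in n, so the supremum is attained at n = 1: d_1 = 19/(1 + 11) = 19/12. Hence ||M|| = 19/12.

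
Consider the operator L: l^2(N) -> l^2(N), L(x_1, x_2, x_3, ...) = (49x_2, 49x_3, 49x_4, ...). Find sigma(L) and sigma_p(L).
sigma(L) = closed disk {z in C : |z| ≤ 49}; sigma_p(L) = open disk {z in C : |z| < 49}

Note L = 49·V where V is the unit left shift (V x)_k = x_{k+1}; so sigma(L) = 49·sigma(V) and ||L|| = 49||V||. ||L x||^2 = 2401sum_{k≥2} |x_k|^2 ≤ 2401||x||^2, with equality on {x : x_1 = 0}, so ||L|| = 49. For any lambda with |lambda| < 49, set r = lambda/49 (|r| < 1); the vector x = (1, r, r^2, ...) is in l^2 and satisfies L x = 49(r, r^2, ...) = lambda x, so lambda is an eigenvalue. On the boundary |lambda| = 49 the geometric series diverges, so no l^2 eigenvector exists, but these lambda lie in the approximate point spectrum. Hence sigma(L) is the closed disk of radius 49 and sigma_p(L) is the open disk.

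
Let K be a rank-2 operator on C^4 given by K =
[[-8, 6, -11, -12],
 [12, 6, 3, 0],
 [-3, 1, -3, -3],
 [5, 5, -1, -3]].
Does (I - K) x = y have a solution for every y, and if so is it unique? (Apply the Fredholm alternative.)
(I - K) is invertible (det(I - K) = -69 ≠ 0), so for every y in C^4 the equation (I - K) x = y has a unique solution.

K has rank 2 and factors as K = U V^T = u1 v1^T + u2 v2^T with u1 = (-3, 3, -1, 1), v1 = (3, -1, 3, 3), u2 = (1, 3, 0, 2), v2 = (1, 3, -2, -3) (multiplying out reproduces the displayed K). The nonzero eigenvalues of U V^T coincide with those of the 2 x 2 matrix G = V^T U = [[v1·u1, v1·u2], [v2·u1, v2·u2]] = [[-12, 6], [5, 4]], and by the Sylvester determinant identity det(I_4 - U V^T) = det(I_2 - V^T U) = det([[13, -6], [-5, -3]]) = (13)(-3) - (-6)(-5) = -69. (Direct check: I - K =
[[9, -6, 11, 12],
 [-12, -5, -3, 0],
 [3, -1, 4, 3],
 [-5, -5, 1, 4]]
has determinant -69.) The finite-dimensional Fredholm alternative says: either (I - K) is invertible, or ker(I - K) ≠ {0} and then range(I - K) = ker((I - K)^*)^⊥, with dim ker(I - K) = dim ker((I - K)^*). Since det(I - K) ≠ 0, 1 is not an eigenvalue of K and ker(I - K) = {0}, so we are in the first case: for every y there is a unique x = (I - K)^(-1) y. (Explicitly, by the Woodbury identity, (I - U V^T)^(-1) = I + U (I_2 - G)^(-1) V^T.)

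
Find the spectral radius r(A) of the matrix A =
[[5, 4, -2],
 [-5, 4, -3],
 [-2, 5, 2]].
r(A) ≈ 6.225

The eigenvalues of A are the roots of its characteristic polynomial. With M = A (coefficients from the trace, the sum of principal 2x2 minors, and det A):
  p(λ) = det(λ I - M) = λ^3 - 11λ^2 + 69λ - 213.
No integer candidate from the rational root theorem (±divisors of 213) is a root, so the roots are irrational. The cubic discriminant is Δ = -186924 < 0, so there is one real root and a complex-conjugate pair. p(5) = -18 and p(6) = 21 have opposite signs, so a root lies in (5, 6); Newton's method refines it to λ ≈ 5.4968. Dividing out (λ - (5.4968)) leaves approximately λ^2 - 5.5032λ + 38.75. For λ^2 - 5.5032λ + 38.75 the discriminant is -124.7145. It is negative, so the remaining roots are the complex-conjugate pair λ ≈ 2.7516 ± 5.5838i. Their product equals the constant term, so |λ|^2 ≈ 38.75 and |λ| ≈ 6.225.
Thus the eigenvalues (to 4 decimals) are 5.4968 (modulus 5.4968); 2.7516 ± 5.5838i (modulus 6.225). The spectral radius is the largest modulus: r(A) ≈ 6.225. (Cross-check: r(A) ≤ ||A||_2 ≈ 8.1859; equality holds whenever A is normal, though it can also hold for some non-normal A.)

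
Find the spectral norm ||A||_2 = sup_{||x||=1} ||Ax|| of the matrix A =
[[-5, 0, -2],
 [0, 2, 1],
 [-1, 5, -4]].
||A||_2 ≈ 7.0995 (= sqrt(largest eigenvalue of A^T A))

||A||_2 = sigma_max(A) = sqrt(lambda_max(A^T A)). Form the symmetric matrix M = A^T A =
[[26, -5, 14],
 [-5, 29, -18],
 [14, -18, 21]].
Its characteristic polynomial (trace, sum of principal 2x2 minors, determinant of M give the coefficients) is
  p(λ) = det(λ I - M) = λ^3 - 76λ^2 + 1364λ - 3721.
No integer candidate from the rational root theorem (±divisors of 3721) is a root, so the roots are irrational. The cubic discriminant is Δ = 631009621 > 0, so there are three distinct real roots. p(3) = -286 and p(4) = 583 have opposite signs, so a root lies in (3, 4); Newton's method refines it to λ ≈ 3.3129. p(22) = 151 and p(23) = -386 have opposite signs, so a root lies in (22, 23); Newton's method refines it to λ ≈ 22.2845. p(50) = -521 and p(51) = 818 have opposite signs, so a root lies in (50, 51); Newton's method refines it to λ ≈ 50.4026. Check (Vieta): the three roots sum to 76, matching tr M = 76.
So the eigenvalues of A^T A are ≈ 3.3129, 22.2845, 50.4026 (all ≥ 0, as they must be for A^T A). The largest is λ_max ≈ 50.4026, hence ||A||_2 = sqrt(λ_max) ≈ 7.0995.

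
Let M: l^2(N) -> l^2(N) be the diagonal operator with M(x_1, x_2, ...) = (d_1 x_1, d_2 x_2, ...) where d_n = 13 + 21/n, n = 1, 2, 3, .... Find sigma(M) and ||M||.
sigma(M) = {13 + 21/n : n ≥ 1} ∪ {13}; ||M|| = 34

A bounded diagonal operator on l^2 with diagonal entries d_n has spectrum equal to the closure of {d_n : n ≥ 1}: every d_n is an eigenvalue (with eigenvector e_n), so {d_n} ⊂ sigma(M); the spectrum is closed, so its closure is too; and for lambda not in the closure, (M - lambda I) has bounded inverse (the diagonal entries 1/(d_n - lambda) are bounded). For our sequence d_n = 13 + 21/n, n = 1, 2, 3, ...:
  - {d_n} = {13 + 21/n : n ≥ 1}; the only limit point is 13
  - closure = {13 + 21/n : n ≥ 1} ∪ {13}
For the norm: a diagonal operator has ||M|| = sup_n |d_n|. Here d_n = 13 + 21/n is positive and decreasing, so sup_n |d_n| = d_1 = 13 + 21 = 34. So ||M|| = 34.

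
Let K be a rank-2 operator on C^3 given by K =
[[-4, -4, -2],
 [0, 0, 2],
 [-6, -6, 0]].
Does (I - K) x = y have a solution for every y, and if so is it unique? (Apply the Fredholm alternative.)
(I - K) is invertible (det(I - K) = 5 ≠ 0), so for every y in C^3 the equation (I - K) x = y has a unique solution.

K has rank 2 and factors as K = U V^T = u1 v1^T + u2 v2^T with u1 = (-1, 1, 0), v1 = (2, 2, 2), u2 = (1, 1, 3), v2 = (-2, -2, 0) (multiplying out reproduces the displayed K). The nonzero eigenvalues of U V^T coincide with those of the 2 x 2 matrix G = V^T U = [[v1·u1, v1·u2], [v2·u1, v2·u2]] = [[0, 10], [0, -4]], and by the Sylvester determinant identity det(I_3 - U V^T) = det(I_2 - V^T U) = det([[1, -10], [0, 5]]) = (1)(5) - (-10)(0) = 5. (Direct check: I - K =
[[5, 4, 2],
 [0, 1, -2],
 [6, 6, 1]]
has determinant 5.) The finite-dimensional Fredholm alternative says: either (I - K) is invertible, or ker(I - K) ≠ {0} and then range(I - K) = ker((I - K)^*)^⊥, with dim ker(I - K) = dim ker((I - K)^*). Since det(I - K) ≠ 0, 1 is not an eigenvalue of K and ker(I - K) = {0}, so we are in the first case: for every y there is a unique x = (I - K)^(-1) y. (Explicitly, by the Woodbury identity, (I - U V^T)^(-1) = I + U (I_2 - G)^(-1) V^T.)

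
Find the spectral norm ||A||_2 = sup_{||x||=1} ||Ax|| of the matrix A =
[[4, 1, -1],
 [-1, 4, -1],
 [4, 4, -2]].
||A||_2 ≈ 7.4092 (= sqrt(largest eigenvalue of A^T A))

||A||_2 = sigma_max(A) = sqrt(lambda_max(A^T A)). Form the symmetric matrix M = A^T A =
[[33, 16, -11],
 [16, 33, -13],
 [-11, -13, 6]].
Its characteristic polynomial (trace, sum of principal 2x2 minors, determinant of M give the coefficients) is
  p(λ) = det(λ I - M) = λ^3 - 72λ^2 + 939λ - 4.
No integer candidate from the rational root theorem (±divisors of 4) is a root, so the roots are irrational. The cubic discriminant is Δ = 1257992964 > 0, so there are three distinct real roots. p(0) = -4 and p(1) = 864 have opposite signs, so a root lies in (0, 1); Newton's method refines it to λ ≈ 0.0043. p(17) = 64 and p(18) = -598 have opposite signs, so a root lies in (17, 18); Newton's method refines it to λ ≈ 17.0994. p(54) = -1786 and p(55) = 216 have opposite signs, so a root lies in (54, 55); Newton's method refines it to λ ≈ 54.8964. Check (Vieta): the three roots sum to 72, matching tr M = 72.
So the eigenvalues of A^T A are ≈ 0.0043, 17.0994, 54.8964 (all ≥ 0, as they must be for A^T A). The largest is λ_max ≈ 54.8964, hence ||A||_2 = sqrt(λ_max) ≈ 7.4092.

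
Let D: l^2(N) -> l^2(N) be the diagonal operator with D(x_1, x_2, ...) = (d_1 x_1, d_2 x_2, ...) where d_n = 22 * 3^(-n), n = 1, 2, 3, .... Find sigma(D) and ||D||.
sigma(D) = {22 * 3^(-n) : n ≥ 1} ∪ {0}; ||D|| = 22/3

A bounded diagonal operator on l^2 with diagonal entries d_n has spectrum equal to the closure of {d_n : n ≥ 1}: every d_n is an eigenvalue (with eigenvector e_n), so {d_n} ⊂ sigma(D); the spectrum is closed, so its closure is too; and for lambda not in the closure, (D - lambda I) has bounded inverse (the diagonal entries 1/(d_n - lambda) are bounded). For our sequence d_n = 22 * 3^(-n), n = 1, 2, 3, ...:
  - {d_n} = {22 * 3^(-n) : n ≥ 1}; the only limit point is 0
  - closure = {22 * 3^(-n) : n ≥ 1} ∪ {0}
For the norm: a diagonal operator has ||D|| = sup_n |d_n|. Here d_n = 22 * 3^(-n) is positive and decreasing, so sup_n |d_n| = d_1 = 22/3. So ||D|| = 22/3.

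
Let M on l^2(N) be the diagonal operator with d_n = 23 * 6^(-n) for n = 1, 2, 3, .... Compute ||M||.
||M|| = 23/6 (attained at n = 1)

For M diagonal, ||M|| = sup_n |d_n|. The sequence d_n = 23 * 6^(-n) is positive and strictly decreasing (ratio 6^(-1) < 1), so the supremum is d_1 = 23/6. Hence ||M|| = 23/6.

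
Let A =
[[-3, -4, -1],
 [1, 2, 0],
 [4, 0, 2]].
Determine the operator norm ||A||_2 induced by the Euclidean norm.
||A||_2 ≈ 6.3863 (= sqrt(largest eigenvalue of A^T A))

||A||_2 = sigma_max(A) = sqrt(lambda_max(A^T A)). Form the symmetric matrix M = A^T A =
[[26, 14, 11],
 [14, 20, 4],
 [11, 4, 5]].
Its characteristic polynomial (trace, sum of principal 2x2 minors, determinant of M give the coefficients) is
  p(λ) = det(λ I - M) = λ^3 - 51λ^2 + 417λ - 16.
No integer candidate from the rational root theorem (±divisors of 16) is a root, so the roots are irrational. The cubic discriminant is Δ = 159866757 > 0, so there are three distinct real roots. p(0) = -16 and p(1) = 351 have opposite signs, so a root lies in (0, 1); Newton's method refines it to λ ≈ 0.0386. p(10) = 54 and p(11) = -269 have opposite signs, so a root lies in (10, 11); Newton's method refines it to λ ≈ 10.1761. p(40) = -936 and p(41) = 271 have opposite signs, so a root lies in (40, 41); Newton's method refines it to λ ≈ 40.7854. Check (Vieta): the three roots sum to 51, matching tr M = 51.
So the eigenvalues of A^T A are ≈ 0.0386, 10.1761, 40.7854 (all ≥ 0, as they must be for A^T A). The largest is λ_max ≈ 40.7854, hence ||A||_2 = sqrt(λ_max) ≈ 6.3863.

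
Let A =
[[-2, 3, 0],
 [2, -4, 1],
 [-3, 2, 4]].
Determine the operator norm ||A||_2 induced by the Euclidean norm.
||A||_2 ≈ 6.8395 (= sqrt(largest eigenvalue of A^T A))

||A||_2 = sigma_max(A) = sqrt(lambda_max(A^T A)). Form the symmetric matrix M = A^T A =
[[17, -20, -10],
 [-20, 29, 4],
 [-10, 4, 17]].
Its characteristic polynomial (trace, sum of principal 2x2 minors, determinant of M give the coefficients) is
  p(λ) = det(λ I - M) = λ^3 - 63λ^2 + 759λ - 9.
No integer candidate from the rational root theorem (±divisors of 9) is a root, so the roots are irrational. The cubic discriminant is Δ = 536226048 > 0, so there are three distinct real roots. p(0) = -9 and p(1) = 688 have opposite signs, so a root lies in (0, 1); Newton's method refines it to λ ≈ 0.0119. p(16) = 103 and p(17) = -400 have opposite signs, so a root lies in (16, 17); Newton's method refines it to λ ≈ 16.2093. p(46) = -1067 and p(47) = 320 have opposite signs, so a root lies in (46, 47); Newton's method refines it to λ ≈ 46.7788. Check (Vieta): the three roots sum to 63, matching tr M = 63.
So the eigenvalues of A^T A are ≈ 0.0119, 16.2093, 46.7788 (all ≥ 0, as they must be for A^T A). The largest is λ_max ≈ 46.7788, hence ||A||_2 = sqrt(λ_max) ≈ 6.8395.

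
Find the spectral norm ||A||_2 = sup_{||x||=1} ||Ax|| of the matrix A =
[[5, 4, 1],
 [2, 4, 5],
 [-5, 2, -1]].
||A||_2 ≈ 8.9826 (= sqrt(largest eigenvalue of A^T A))

||A||_2 = sigma_max(A) = sqrt(lambda_max(A^T A)). Form the symmetric matrix M = A^T A =
[[54, 18, 20],
 [18, 36, 22],
 [20, 22, 27]].
Its characteristic polynomial (trace, sum of principal 2x2 minors, determinant of M give the coefficients) is
  p(λ) = det(λ I - M) = λ^3 - 117λ^2 + 3166λ - 19044.
No integer candidate from the rational root theorem (±divisors of 19044) is a root, so the roots are irrational. The cubic discriminant is Δ = 5455174964 > 0, so there are three distinct real roots. p(8) = -692 and p(9) = 702 have opposite signs, so a root lies in (8, 9); Newton's method refines it to λ ≈ 8.48. p(27) = 828 and p(28) = -172 have opposite signs, so a root lies in (27, 28); Newton's method refines it to λ ≈ 27.8328. p(80) = -2564 and p(81) = 1206 have opposite signs, so a root lies in (80, 81); Newton's method refines it to λ ≈ 80.6872. Check (Vieta): the three roots sum to 117, matching tr M = 117.
So the eigenvalues of A^T A are ≈ 8.48, 27.8328, 80.6872 (all ≥ 0, as they must be for A^T A). The largest is λ_max ≈ 80.6872, hence ||A||_2 = sqrt(λ_max) ≈ 8.9826.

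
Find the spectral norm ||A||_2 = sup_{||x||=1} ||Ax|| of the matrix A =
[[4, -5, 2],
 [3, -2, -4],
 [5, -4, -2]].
||A||_2 ≈ 9.8184 (= sqrt(largest eigenvalue of A^T A))

||A||_2 = sigma_max(A) = sqrt(lambda_max(A^T A)). Form the symmetric matrix M = A^T A =
[[50, -46, -14],
 [-46, 45, 6],
 [-14, 6, 24]].
Its characteristic polynomial (trace, sum of principal 2x2 minors, determinant of M give the coefficients) is
  p(λ) = det(λ I - M) = λ^3 - 119λ^2 + 2182λ - 324.
No integer candidate from the rational root theorem (±divisors of 324) is a root, so the roots are irrational. The cubic discriminant is Δ = 25194711732 > 0, so there are three distinct real roots. p(0) = -324 and p(1) = 1740 have opposite signs, so a root lies in (0, 1); Newton's method refines it to λ ≈ 0.1497. p(22) = 732 and p(23) = -922 have opposite signs, so a root lies in (22, 23); Newton's method refines it to λ ≈ 22.4503. p(96) = -2820 and p(97) = 4332 have opposite signs, so a root lies in (96, 97); Newton's method refines it to λ ≈ 96.4. Check (Vieta): the three roots sum to 119, matching tr M = 119.
So the eigenvalues of A^T A are ≈ 0.1497, 22.4503, 96.4 (all ≥ 0, as they must be for A^T A). The largest is λ_max ≈ 96.4, hence ||A||_2 = sqrt(λ_max) ≈ 9.8184.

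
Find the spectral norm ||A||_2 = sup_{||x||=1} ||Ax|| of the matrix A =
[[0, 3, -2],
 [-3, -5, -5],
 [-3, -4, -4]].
||A||_2 ≈ 10.0144 (= sqrt(largest eigenvalue of A^T A))

||A||_2 = sigma_max(A) = sqrt(lambda_max(A^T A)). Form the symmetric matrix M = A^T A =
[[18, 27, 27],
 [27, 50, 35],
 [27, 35, 45]].
Its characteristic polynomial (trace, sum of principal 2x2 minors, determinant of M give the coefficients) is
  p(λ) = det(λ I - M) = λ^3 - 113λ^2 + 1277λ - 225.
No integer candidate from the rational root theorem (±divisors of 225) is a root, so the roots are irrational. The cubic discriminant is Δ = 11777459744 > 0, so there are three distinct real roots. p(0) = -225 and p(1) = 940 have opposite signs, so a root lies in (0, 1); Newton's method refines it to λ ≈ 0.179. p(12) = 555 and p(13) = -524 have opposite signs, so a root lies in (12, 13); Newton's method refines it to λ ≈ 12.5318. p(100) = -2525 and p(101) = 6340 have opposite signs, so a root lies in (100, 101); Newton's method refines it to λ ≈ 100.2892. Check (Vieta): the three roots sum to 113, matching tr M = 113.
So the eigenvalues of A^T A are ≈ 0.179, 12.5318, 100.2892 (all ≥ 0, as they must be for A^T A). The largest is λ_max ≈ 100.2892, hence ||A||_2 = sqrt(λ_max) ≈ 10.0144.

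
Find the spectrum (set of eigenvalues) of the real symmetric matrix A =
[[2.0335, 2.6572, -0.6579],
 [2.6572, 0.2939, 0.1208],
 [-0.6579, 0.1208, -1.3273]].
sigma(A) ≈ {-2, -1, 4}

A is real symmetric, so its spectrum consists of real eigenvalues. Expanding the characteristic polynomial of the displayed matrix gives
  det(λ I - A) = p(λ) = λ^3 + (-1)λ^2 + (-10)λ + (-8).
Solving p(λ) = 0 yields eigenvalues ≈ -2, -1, 4. (A is shown rounded to 4 decimals, so these recover the underlying integer eigenvalues to within that precision.)
Verification: the trace of A = 1 equals the sum of eigenvalues 1, and det(A) ≈ 7.9992 matches the eigenvalue product 8.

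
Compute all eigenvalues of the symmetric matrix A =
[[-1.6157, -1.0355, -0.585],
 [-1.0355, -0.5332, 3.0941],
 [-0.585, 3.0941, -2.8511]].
sigma(A) ≈ {-5, -2, 2}

A is real symmetric, so its spectrum consists of real eigenvalues. Expanding the characteristic polynomial of the displayed matrix gives
  det(λ I - A) = p(λ) = λ^3 + (5)λ^2 + (-4)λ + (-20).
Solving p(λ) = 0 yields eigenvalues ≈ -5, -2, 2. (A is shown rounded to 4 decimals, so these recover the underlying integer eigenvalues to within that precision.)
Verification: the trace of A = -5 equals the sum of eigenvalues -5, and det(A) ≈ 19.9998 matches the eigenvalue product 20.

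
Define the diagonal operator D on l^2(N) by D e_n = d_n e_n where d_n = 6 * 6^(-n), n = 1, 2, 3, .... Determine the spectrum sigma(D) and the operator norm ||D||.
sigma(D) = {6 * 6^(-n) : n ≥ 1} ∪ {0}; ||D|| = 1

A bounded diagonal operator on l^2 with diagonal entries d_n has spectrum equal to the closure of {d_n : n ≥ 1}: every d_n is an eigenvalue (with eigenvector e_n), so {d_n} ⊂ sigma(D); the spectrum is closed, so its closure is too; and for lambda not in the closure, (D - lambda I) has bounded inverse (the diagonal entries 1/(d_n - lambda) are bounded). For our sequence d_n = 6 * 6^(-n), n = 1, 2, 3, ...:
  - {d_n} = {6 * 6^(-n) : n ≥ 1}; the only limit point is 0
  - closure = {6 * 6^(-n) : n ≥ 1} ∪ {0}
For the norm: a diagonal operator has ||D|| = sup_n |d_n|. Here d_n = 6 * 6^(-n) is positive and decreasing, so sup_n |d_n| = d_1 = 6/6 = 1. So ||D|| = 1.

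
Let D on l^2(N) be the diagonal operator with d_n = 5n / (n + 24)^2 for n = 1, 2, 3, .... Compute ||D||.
||D|| = 5/96 (attained at n = 24)

For D diagonal, ||D|| = sup_n |d_n|. Treat f(x) = 5x / (x + 24)^2 for real x > 0. By the quotient rule, f'(x) = 5(24 - x)/(x + 24)^3, which is positive for x < 24 and negative for x > 24. So f has a unique maximum at x = 24, and since 24 is a positive integer, the supremum over n ≥ 1 is attained at n = 24: d_24 = 5·24/(24 + 24)^2 = 5·24/2304 = 5/96. Hence ||D|| = 5/96.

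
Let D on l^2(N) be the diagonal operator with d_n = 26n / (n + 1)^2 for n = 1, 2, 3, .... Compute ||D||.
||D|| = 13/2 (attained at n = 1)

For D diagonal, ||D|| = sup_n |d_n|. Treat f(x) = 26x / (x + 1)^2 for real x > 0. By the quotient rule, f'(x) = 26(1 - x)/(x + 1)^3, which is positive for x < 1 and negative for x > 1. So f has a unique maximum at x = 1, and since 1 is a positive integer, the supremum over n ≥ 1 is attained at n = 1: d_1 = 26·1/(1 + 1)^2 = 26·1/4 = 13/2. Hence ||D|| = 13/2.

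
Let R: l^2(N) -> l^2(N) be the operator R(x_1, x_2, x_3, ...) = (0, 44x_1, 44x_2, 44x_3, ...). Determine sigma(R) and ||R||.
sigma(R) = closed disk {z in C : |z| ≤ 44}; ||R|| = 44

Note R = 44·U where U is the unit right shift (U x)_k = x_{k-1} (with x_0 := 0); so ||R|| = 44||U|| and sigma(R) = 44·sigma(U). ||R x||^2 = sum_{k≥1} |44x_k|^2 = 1936||x||^2, so ||R|| = 44 and sigma(R) ⊂ {|z| ≤ 44}. For any |lambda| < 44, the equation (R - lambda I) x = 0 forces x_1 = 0, then 44x_k = lambda x_{k+1} ⇒ x = 0, so R has no eigenvalues. But (R - lambda I) is not surjective for |lambda| < 44: solving (R - lambda I) x = e_1 would require x_n proportional to (lambda/44)^(-n), which is not in l^2. So every |lambda| < 44 lies in the residual spectrum. The boundary |lambda| = 44 is in the approximate point spectrum (the spectrum is closed). Hence sigma(R) is the closed disk of radius 44.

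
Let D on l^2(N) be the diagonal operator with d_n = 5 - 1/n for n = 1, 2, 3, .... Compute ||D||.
||D|| = 5

For a diagonal operator on l^2 with entries d_n, ||D|| = sup_n |d_n|. Here d_1 = 4, d_2 = 9/2, ..., and d_n = 5 - 1/n increases monotonically toward 5. All terms lie in [4, 5), so |d_n| = d_n and the supremum is the limit 5, which is not attained by any individual d_n. Hence ||D|| = 5.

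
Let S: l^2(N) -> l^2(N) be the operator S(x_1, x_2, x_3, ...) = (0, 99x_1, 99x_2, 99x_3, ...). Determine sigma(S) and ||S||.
sigma(S) = closed disk {z in C : |z| ≤ 99}; ||S|| = 99

Note S = 99·U where U is the unit right shift (U x)_k = x_{k-1} (with x_0 := 0); so ||S|| = 99||U|| and sigma(S) = 99·sigma(U). ||S x||^2 = sum_{k≥1} |99x_k|^2 = 9801||x||^2, so ||S|| = 99 and sigma(S) ⊂ {|z| ≤ 99}. For any |lambda| < 99, the equation (S - lambda I) x = 0 forces x_1 = 0, then 99x_k = lambda x_{k+1} ⇒ x = 0, so S has no eigenvalues. But (S - lambda I) is not surjective for |lambda| < 99: solving (S - lambda I) x = e_1 would require x_n proportional to (lambda/99)^(-n), which is not in l^2. So every |lambda| < 99 lies in the residual spectrum. The boundary |lambda| = 99 is in the approximate point spectrum (the spectrum is closed). Hence sigma(S) is the closed disk of radius 99.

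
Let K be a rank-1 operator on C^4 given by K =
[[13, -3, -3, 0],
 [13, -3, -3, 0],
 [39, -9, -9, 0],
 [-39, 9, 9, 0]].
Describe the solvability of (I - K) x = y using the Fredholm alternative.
(I - K) is singular (det(I - K) = 0, i.e. 1 ∈ sigma(K)). (I - K) x = y is solvable iff y ⊥ ker((I - K)^*) = span{(13, -3, -3, 0)}, i.e. iff 13y_1 - 3y_2 - 3y_3 = 0. When solvable, the solutions are x = y + c·(1, 1, 3, -3), c arbitrary (ker(I - K) = span{(1, 1, 3, -3)}, dimension 1).

K has rank 1, so it is an outer product K = u v^T: every row of K is a multiple of one row vector. Reading off the entries, u = (1, 1, 3, -3) and v = (13, -3, -3, 0) (row i of K equals u_i·v^T). A rank-one matrix u v^T satisfies K u = u (v·u) and kills the (3)-dimensional subspace v^⊥, so its characteristic polynomial is lambda^3 (lambda - v·u) with v·u = tr K = 1. Hence the eigenvalues of I - K are 1 (multiplicity 3) and 1 - (1) = 0, so det(I - K) = 0. (Direct check: I - K =
[[-12, 3, 3, 0],
 [-13, 4, 3, 0],
 [-39, 9, 10, 0],
 [39, -9, -9, 1]]
has determinant 0.) So 1 is an eigenvalue of K and (I - K) is not invertible. The finite-dimensional Fredholm alternative says: either (I - K) is invertible, or ker(I - K) ≠ {0} and then range(I - K) = ker((I - K)^*)^⊥, with dim ker(I - K) = dim ker((I - K)^*). We are in the second case, so we need both kernels. Kernel of I - K: (I - K) u = u - u (v·u) = u - u = 0, so ker(I - K) = span{u} = span{(1, 1, 3, -3)} (it is exactly 1-dimensional because rank(I - K) = 3). Kernel of the adjoint: K is real, so (I - K)^* = I - K^T = I - v u^T, and (I - v u^T) v = v - v (u·v) = 0; hence ker((I - K)^*) = span{v} = span{(13, -3, -3, 0)}. Therefore (I - K) x = y is solvable iff <y, v> = 0, i.e. iff 13y_1 - 3y_2 - 3y_3 = 0. When this holds, K y = u (v·y) = 0, so (I - K) y = y and x = y is a particular solution; the full solution set is the line x = y + c·u = y + c·(1, 1, 3, -3), c ∈ C.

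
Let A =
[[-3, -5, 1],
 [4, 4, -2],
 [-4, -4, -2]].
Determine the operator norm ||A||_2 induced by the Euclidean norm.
||A||_2 ≈ 9.8515 (= sqrt(largest eigenvalue of A^T A))

||A||_2 = sigma_max(A) = sqrt(lambda_max(A^T A)). Form the symmetric matrix M = A^T A =
[[41, 47, -3],
 [47, 57, -5],
 [-3, -5, 9]].
Its characteristic polynomial (trace, sum of principal 2x2 minors, determinant of M give the coefficients) is
  p(λ) = det(λ I - M) = λ^3 - 107λ^2 + 976λ - 1024.
No integer candidate from the rational root theorem (±divisors of 1024) is a root, so the roots are irrational. The cubic discriminant is Δ = 4065988864 > 0, so there are three distinct real roots. p(1) = -154 and p(2) = 508 have opposite signs, so a root lies in (1, 2); Newton's method refines it to λ ≈ 1.2071. p(8) = 448 and p(9) = -178 have opposite signs, so a root lies in (8, 9); Newton's method refines it to λ ≈ 8.7406. p(97) = -442 and p(98) = 8188 have opposite signs, so a root lies in (97, 98); Newton's method refines it to λ ≈ 97.0523. Check (Vieta): the three roots sum to 107, matching tr M = 107.
So the eigenvalues of A^T A are ≈ 1.2071, 8.7406, 97.0523 (all ≥ 0, as they must be for A^T A). The largest is λ_max ≈ 97.0523, hence ||A||_2 = sqrt(λ_max) ≈ 9.8515.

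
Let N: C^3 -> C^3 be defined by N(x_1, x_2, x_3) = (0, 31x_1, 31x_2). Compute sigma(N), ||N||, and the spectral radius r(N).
sigma(N) = {0}; ||N|| = 31; r(N) = 0. (N is nilpotent with N^3 = 0.)

On C^3, N is a strictly lower-triangular matrix with 31 on the subdiagonal and zeros elsewhere, so its characteristic polynomial is lambda^3 and every eigenvalue is 0: sigma(N) = {0}. For the operator norm, N e_i = 31e_{i+1} for i = 1, ..., 2 and N e_3 = 0, so the singular values of N are 31 (with multiplicity 2) and 0; hence ||N|| = 31. The spectral radius r(N) = max|lambda| = 0. Note ||N|| > r(N) — characteristic of non-normal nilpotent operators. Indeed N^3 = 0.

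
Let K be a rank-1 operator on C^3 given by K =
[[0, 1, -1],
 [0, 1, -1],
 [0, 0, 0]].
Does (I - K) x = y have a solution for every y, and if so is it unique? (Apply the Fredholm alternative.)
(I - K) is singular (det(I - K) = 0, i.e. 1 ∈ sigma(K)). (I - K) x = y is solvable iff y ⊥ ker((I - K)^*) = span{(0, 1, -1)}, i.e. iff y_2 - y_3 = 0. When solvable, the solutions are x = y + c·(1, 1, 0), c arbitrary (ker(I - K) = span{(1, 1, 0)}, dimension 1).

K has rank 1, so it is an outer product K = u v^T: every row of K is a multiple of one row vector. Reading off the entries, u = (1, 1, 0) and v = (0, 1, -1) (row i of K equals u_i·v^T). A rank-one matrix u v^T satisfies K u = u (v·u) and kills the (2)-dimensional subspace v^⊥, so its characteristic polynomial is lambda^2 (lambda - v·u) with v·u = tr K = 1. Hence the eigenvalues of I - K are 1 (multiplicity 2) and 1 - (1) = 0, so det(I - K) = 0. (Direct check: I - K =
[[1, -1, 1],
 [0, 0, 1],
 [0, 0, 1]]
has determinant 0.) So 1 is an eigenvalue of K and (I - K) is not invertible. The finite-dimensional Fredholm alternative says: either (I - K) is invertible, or ker(I - K) ≠ {0} and then range(I - K) = ker((I - K)^*)^⊥, with dim ker(I - K) = dim ker((I - K)^*). We are in the second case, so we need both kernels. Kernel of I - K: (I - K) u = u - u (v·u) = u - u = 0, so ker(I - K) = span{u} = span{(1, 1, 0)} (it is exactly 1-dimensional because rank(I - K) = 2). Kernel of the adjoint: K is real, so (I - K)^* = I - K^T = I - v u^T, and (I - v u^T) v = v - v (u·v) = 0; hence ker((I - K)^*) = span{v} = span{(0, 1, -1)}. Therefore (I - K) x = y is solvable iff <y, v> = 0, i.e. iff y_2 - y_3 = 0. When this holds, K y = u (v·y) = 0, so (I - K) y = y and x = y is a particular solution; the full solution set is the line x = y + c·u = y + c·(1, 1, 0), c ∈ C.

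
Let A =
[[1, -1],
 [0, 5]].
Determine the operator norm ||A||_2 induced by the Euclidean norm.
||A||_2 = sqrt((27 + sqrt(629))/2) ≈ 5.1029 (= sqrt(largest eigenvalue of A^T A))

||A||_2 = sigma_max(A) = sqrt(lambda_max(A^T A)). Form the symmetric matrix M = A^T A =
[[1, -1],
 [-1, 26]].
Its characteristic polynomial (trace, determinant of M give the coefficients) is
  p(λ) = det(λ I - M) = λ^2 - 27λ + 25.
For λ^2 - 27λ + 25 the discriminant is 629. It is nonnegative but not a perfect square, so the roots are real and irrational: λ = (27 ± sqrt(629))/2 ≈ 26.0399, 0.9601.
So the eigenvalues of A^T A are ≈ 0.9601, 26.0399 (all ≥ 0, as they must be for A^T A). The largest is λ_max = (27 + sqrt(629))/2 ≈ 26.0399, hence ||A||_2 = sqrt(λ_max) = sqrt((27 + sqrt(629))/2) ≈ 5.1029.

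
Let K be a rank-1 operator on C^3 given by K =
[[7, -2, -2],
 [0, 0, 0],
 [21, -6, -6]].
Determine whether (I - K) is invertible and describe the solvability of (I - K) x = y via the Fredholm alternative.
(I - K) is singular (det(I - K) = 0, i.e. 1 ∈ sigma(K)). (I - K) x = y is solvable iff y ⊥ ker((I - K)^*) = span{(7, -2, -2)}, i.e. iff 7y_1 - 2y_2 - 2y_3 = 0. When solvable, the solutions are x = y + c·(1, 0, 3), c arbitrary (ker(I - K) = span{(1, 0, 3)}, dimension 1).

K has rank 1, so it is an outer product K = u v^T: every row of K is a multiple of one row vector. Reading off the entries, u = (1, 0, 3) and v = (7, -2, -2) (row i of K equals u_i·v^T). A rank-one matrix u v^T satisfies K u = u (v·u) and kills the (2)-dimensional subspace v^⊥, so its characteristic polynomial is lambda^2 (lambda - v·u) with v·u = tr K = 1. Hence the eigenvalues of I - K are 1 (multiplicity 2) and 1 - (1) = 0, so det(I - K) = 0. (Direct check: I - K =
[[-6, 2, 2],
 [0, 1, 0],
 [-21, 6, 7]]
has determinant 0.) So 1 is an eigenvalue of K and (I - K) is not invertible. The finite-dimensional Fredholm alternative says: either (I - K) is invertible, or ker(I - K) ≠ {0} and then range(I - K) = ker((I - K)^*)^⊥, with dim ker(I - K) = dim ker((I - K)^*). We are in the second case, so we need both kernels. Kernel of I - K: (I - K) u = u - u (v·u) = u - u = 0, so ker(I - K) = span{u} = span{(1, 0, 3)} (it is exactly 1-dimensional because rank(I - K) = 2). Kernel of the adjoint: K is real, so (I - K)^* = I - K^T = I - v u^T, and (I - v u^T) v = v - v (u·v) = 0; hence ker((I - K)^*) = span{v} = span{(7, -2, -2)}. Therefore (I - K) x = y is solvable iff <y, v> = 0, i.e. iff 7y_1 - 2y_2 - 2y_3 = 0. When this holds, K y = u (v·y) = 0, so (I - K) y = y and x = y is a particular solution; the full solution set is the line x = y + c·u = y + c·(1, 0, 3), c ∈ C.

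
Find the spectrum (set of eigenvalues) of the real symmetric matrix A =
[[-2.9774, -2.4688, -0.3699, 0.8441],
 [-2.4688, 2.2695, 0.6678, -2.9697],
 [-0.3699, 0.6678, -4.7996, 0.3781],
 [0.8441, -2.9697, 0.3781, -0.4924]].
sigma(A) ≈ {-5, -4, -2, 5}

A is real symmetric, so its spectrum consists of real eigenvalues. Expanding the characteristic polynomial of the displayed matrix gives
  det(λ I - A) = p(λ) = λ^4 + (6)λ^3 + (-17)λ^2 + (-149.9963)λ + (-199.9922).
Solving p(λ) = 0 yields eigenvalues ≈ -5, -4, -2, 5. (A is shown rounded to 4 decimals, so these recover the underlying integer eigenvalues to within that precision.)
Verification: the trace of A = -6 equals the sum of eigenvalues -6, and det(A) ≈ -199.9922 matches the eigenvalue product -200.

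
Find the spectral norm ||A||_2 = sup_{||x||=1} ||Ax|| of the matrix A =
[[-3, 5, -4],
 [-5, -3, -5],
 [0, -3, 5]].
||A||_2 ≈ 9.7853 (= sqrt(largest eigenvalue of A^T A))

||A||_2 = sigma_max(A) = sqrt(lambda_max(A^T A)). Form the symmetric matrix M = A^T A =
[[34, 0, 37],
 [0, 43, -20],
 [37, -20, 66]].
Its characteristic polynomial (trace, sum of principal 2x2 minors, determinant of M give the coefficients) is
  p(λ) = det(λ I - M) = λ^3 - 143λ^2 + 4775λ - 24025.
No integer candidate from the rational root theorem (±divisors of 24025) is a root, so the roots are irrational. The cubic discriminant is Δ = 29445004800 > 0, so there are three distinct real roots. p(6) = -307 and p(7) = 2736 have opposite signs, so a root lies in (6, 7); Newton's method refines it to λ ≈ 6.0973. p(41) = 288 and p(42) = -1639 have opposite signs, so a root lies in (41, 42); Newton's method refines it to λ ≈ 41.1507. p(95) = -3600 and p(96) = 1223 have opposite signs, so a root lies in (95, 96); Newton's method refines it to λ ≈ 95.752. Check (Vieta): the three roots sum to 143, matching tr M = 143.
So the eigenvalues of A^T A are ≈ 6.0973, 41.1507, 95.752 (all ≥ 0, as they must be for A^T A). The largest is λ_max ≈ 95.752, hence ||A||_2 = sqrt(λ_max) ≈ 9.7853.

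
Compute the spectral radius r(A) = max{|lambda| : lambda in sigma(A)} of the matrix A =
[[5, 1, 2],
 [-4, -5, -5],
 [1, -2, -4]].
r(A) ≈ 7.4414

The eigenvalues of A are the roots of its characteristic polynomial. With M = A (coefficients from the trace, the sum of principal 2x2 minors, and det A):
  p(λ) = det(λ I - M) = λ^3 + 4λ^2 - 33λ - 55.
No integer candidate from the rational root theorem (±divisors of 55) is a root, so the roots are irrational. The cubic discriminant is Δ = 224257 > 0, so there are three distinct real roots. p(-8) = -47 and p(-7) = 29 have opposite signs, so a root lies in (-8, -7); Newton's method refines it to λ ≈ -7.4414. p(-2) = 19 and p(-1) = -19 have opposite signs, so a root lies in (-2, -1); Newton's method refines it to λ ≈ -1.4967. p(4) = -59 and p(5) = 5 have opposite signs, so a root lies in (4, 5); Newton's method refines it to λ ≈ 4.9381. Check (Vieta): the three roots sum to -4, matching tr M = -4.
Thus the eigenvalues (to 4 decimals) are -7.4414 (modulus 7.4414); -1.4967 (modulus 1.4967); 4.9381 (modulus 4.9381). The spectral radius is the largest modulus: r(A) ≈ 7.4414. (Cross-check: r(A) ≤ ||A||_2 ≈ 9.7827; equality holds whenever A is normal, though it can also hold for some non-normal A.)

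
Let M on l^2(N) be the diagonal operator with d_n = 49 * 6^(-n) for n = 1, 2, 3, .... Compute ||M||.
||M|| = 49/6 (attained at n = 1)

For M diagonal, ||M|| = sup_n |d_n|. The sequence d_n = 49 * 6^(-n) is positive and strictly decreasing (ratio 6^(-1) < 1), so the supremum is d_1 = 49/6. Hence ||M|| = 49/6.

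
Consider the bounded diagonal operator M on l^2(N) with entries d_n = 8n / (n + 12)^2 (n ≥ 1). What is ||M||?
||M|| = 1/6 (attained at n = 12)

For M diagonal, ||M|| = sup_n |d_n|. Treat f(x) = 8x / (x + 12)^2 for real x > 0. By the quotient rule, f'(x) = 8(12 - x)/(x + 12)^3, which is positive for x < 12 and negative for x > 12. So f has a unique maximum at x = 12, and since 12 is a positive integer, the supremum over n ≥ 1 is attained at n = 12: d_12 = 8·12/(12 + 12)^2 = 8·12/576 = 1/6. Hence ||M|| = 1/6.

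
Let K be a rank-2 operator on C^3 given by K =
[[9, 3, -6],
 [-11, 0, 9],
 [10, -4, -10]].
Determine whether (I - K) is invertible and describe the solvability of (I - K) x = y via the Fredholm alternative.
(I - K) is invertible (det(I - K) = 41 ≠ 0), so for every y in C^3 the equation (I - K) x = y has a unique solution.

K has rank 2 and factors as K = U V^T = u1 v1^T + u2 v2^T with u1 = (3, -3, 2), v1 = (3, 1, -2), u2 = (0, 1, -2), v2 = (-2, 3, 3) (multiplying out reproduces the displayed K). The nonzero eigenvalues of U V^T coincide with those of the 2 x 2 matrix G = V^T U = [[v1·u1, v1·u2], [v2·u1, v2·u2]] = [[2, 5], [-9, -3]], and by the Sylvester determinant identity det(I_3 - U V^T) = det(I_2 - V^T U) = det([[-1, -5], [9, 4]]) = (-1)(4) - (-5)(9) = 41. (Direct check: I - K =
[[-8, -3, 6],
 [11, 1, -9],
 [-10, 4, 11]]
has determinant 41.) The finite-dimensional Fredholm alternative says: either (I - K) is invertible, or ker(I - K) ≠ {0} and then range(I - K) = ker((I - K)^*)^⊥, with dim ker(I - K) = dim ker((I - K)^*). Since det(I - K) ≠ 0, 1 is not an eigenvalue of K and ker(I - K) = {0}, so we are in the first case: for every y there is a unique x = (I - K)^(-1) y. (Explicitly, by the Woodbury identity, (I - U V^T)^(-1) = I + U (I_2 - G)^(-1) V^T.)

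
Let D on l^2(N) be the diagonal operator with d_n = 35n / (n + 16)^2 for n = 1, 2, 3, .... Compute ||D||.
||D|| = 35/64 (attained at n = 16)

For D diagonal, ||D|| = sup_n |d_n|. Treat f(x) = 35x / (x + 16)^2 for real x > 0. By the quotient rule, f'(x) = 35(16 - x)/(x + 16)^3, which is positive for x < 16 and negative for x > 16. So f has a unique maximum at x = 16, and since 16 is a positive integer, the supremum over n ≥ 1 is attained at n = 16: d_16 = 35·16/(16 + 16)^2 = 35·16/1024 = 35/64. Hence ||D|| = 35/64.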